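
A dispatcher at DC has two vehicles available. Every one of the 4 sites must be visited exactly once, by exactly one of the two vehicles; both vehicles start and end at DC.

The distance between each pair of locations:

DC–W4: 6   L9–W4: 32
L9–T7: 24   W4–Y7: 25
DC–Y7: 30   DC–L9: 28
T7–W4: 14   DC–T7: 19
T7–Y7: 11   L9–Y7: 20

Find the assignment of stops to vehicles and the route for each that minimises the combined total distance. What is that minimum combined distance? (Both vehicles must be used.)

90 — the smallest possible combined total.

There are 2^3 − 1 = 7 ways to divide the 4 stops into two non-empty groups. For each, the best each vehicle can do is its own shortest tour through its group:
  {L9} + {T7, W4, Y7}: 56 + 61 = 117
  {T7} + {L9, W4, Y7}: 38 + 79 = 117
  {L9, T7} + {W4, Y7}: 71 + 61 = 132
  {W4} + {L9, T7, Y7}: 12 + 78 = 90
  {L9, W4} + {T7, Y7}: 66 + 60 = 126
  {T7, W4} + {L9, Y7}: 39 + 78 = 117
  … (7 splits in total)
Best: vehicle 1 DC → W4 → DC = 12; vehicle 2 DC → L9 → Y7 → T7 → DC = 78; combined 90.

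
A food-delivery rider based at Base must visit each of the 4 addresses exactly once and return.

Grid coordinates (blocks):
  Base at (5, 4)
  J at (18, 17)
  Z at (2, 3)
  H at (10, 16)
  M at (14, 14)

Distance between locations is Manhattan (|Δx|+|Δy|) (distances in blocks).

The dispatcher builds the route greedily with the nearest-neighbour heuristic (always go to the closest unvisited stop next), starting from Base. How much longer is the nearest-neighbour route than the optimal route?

From Base: Z=4, H=17, M=19, J=26 → choose Z (4).
From Z: H=21, M=23, J=30 → choose H (21).
From H: M=6, J=9 → choose M (6).
From M: J=7 → choose J (7).
NN route Base → Z → H → M → J → Base costs 64.
Optimal: Base → Z → H → J → M → Base costs 60 (by enumerating all 12 distinct tours).
Excess = 64 − 60 = 4.

The nearest-neighbour route is 4 blocks longer than optimal.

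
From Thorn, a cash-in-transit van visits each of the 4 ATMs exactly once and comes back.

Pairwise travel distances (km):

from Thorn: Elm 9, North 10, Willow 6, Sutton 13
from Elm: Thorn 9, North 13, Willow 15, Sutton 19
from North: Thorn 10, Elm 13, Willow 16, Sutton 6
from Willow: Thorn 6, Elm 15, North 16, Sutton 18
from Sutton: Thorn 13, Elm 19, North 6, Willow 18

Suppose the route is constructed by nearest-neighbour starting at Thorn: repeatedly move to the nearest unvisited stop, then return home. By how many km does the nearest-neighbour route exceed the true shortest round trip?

The nearest-neighbour route is 1 km longer than optimal.

From Thorn: Willow=6, Elm=9, North=10, Sutton=13 → choose Willow (6).
From Willow: Elm=15, North=16, Sutton=18 → choose Elm (15).
From Elm: North=13, Sutton=19 → choose North (13).
From North: Sutton=6 → choose Sutton (6).
NN route Thorn → Willow → Elm → North → Sutton → Thorn costs 53.
Optimal: Thorn → Elm → North → Sutton → Willow → Thorn costs 52 (by enumerating all 12 distinct tours).
Excess = 53 − 52 = 1.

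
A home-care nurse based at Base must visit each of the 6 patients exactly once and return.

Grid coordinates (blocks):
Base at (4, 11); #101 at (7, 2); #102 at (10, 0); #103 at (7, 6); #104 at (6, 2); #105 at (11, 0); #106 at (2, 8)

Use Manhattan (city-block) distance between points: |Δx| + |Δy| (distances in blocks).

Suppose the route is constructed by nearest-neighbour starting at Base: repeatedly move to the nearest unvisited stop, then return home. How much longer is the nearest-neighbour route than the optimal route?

From Base: #106=5, #103=8, #104=11, #101=12, #102=17, #105=18 → choose #106 (5).
From #106: #103=7, #104=10, #101=11, #102=16, #105=17 → choose #103 (7).
From #103: #101=4, #104=5, #102=9, #105=10 → choose #101 (4).
From #101: #104=1, #102=5, #105=6 → choose #104 (1).
From #104: #102=6, #105=7 → choose #102 (6).
From #102: #105=1 → choose #105 (1).
NN route Base → #106 → #103 → #101 → #104 → #102 → #105 → Base costs 42.
Optimal: Base → #103 → #101 → #102 → #105 → #104 → #106 → Base costs 40 (by enumerating all 360 distinct tours).
Excess = 42 − 40 = 2.

Excess over optimum: 2 blocks.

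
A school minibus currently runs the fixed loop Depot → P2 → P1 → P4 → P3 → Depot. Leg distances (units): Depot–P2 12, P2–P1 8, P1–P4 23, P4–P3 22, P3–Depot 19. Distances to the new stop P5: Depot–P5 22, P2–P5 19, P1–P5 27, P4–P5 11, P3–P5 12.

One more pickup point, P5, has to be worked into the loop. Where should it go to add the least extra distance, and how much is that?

Insertion cost between consecutive stops i–j is d(i,P5) + d(P5,j) − d(i,j):
  between Depot and P2: 22 + 19 − 12 = 29
  between P2 and P1: 19 + 27 − 8 = 38
  between P1 and P4: 27 + 11 − 23 = 15
  between P4 and P3: 11 + 12 − 22 = 1
  between P3 and Depot: 12 + 22 − 19 = 15
Cheapest insertion is between P4 and P3, adding 1.
New total = 84 + 1 = 85.

+1 — insert P5 between P4 and P3.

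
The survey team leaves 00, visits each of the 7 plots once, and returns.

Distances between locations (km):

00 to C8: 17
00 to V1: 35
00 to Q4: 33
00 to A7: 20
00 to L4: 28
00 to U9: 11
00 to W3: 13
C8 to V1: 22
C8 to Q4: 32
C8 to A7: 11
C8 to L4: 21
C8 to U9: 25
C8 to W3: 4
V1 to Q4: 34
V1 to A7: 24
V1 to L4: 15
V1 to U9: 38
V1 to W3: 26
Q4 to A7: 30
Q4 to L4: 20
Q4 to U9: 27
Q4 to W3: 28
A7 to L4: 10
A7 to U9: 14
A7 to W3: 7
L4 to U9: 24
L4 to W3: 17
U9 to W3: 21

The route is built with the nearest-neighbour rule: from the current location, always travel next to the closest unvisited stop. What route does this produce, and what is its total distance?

Nearest-neighbour total = 139 km; route 00 → U9 → A7 → W3 → C8 → L4 → V1 → Q4 → 00.

00 → [U9:11 / W3:13 / C8:17 / A7:20 / L4:28 / Q4:33 / V1:35] → U9 (11)
U9 → [A7:14 / W3:21 / L4:24 / C8:25 / Q4:27 / V1:38] → A7 (14)
A7 → [W3:7 / L4:10 / C8:11 / V1:24 / Q4:30] → W3 (7)
W3 → [C8:4 / L4:17 / V1:26 / Q4:28] → C8 (4)
C8 → [L4:21 / V1:22 / Q4:32] → L4 (21)
L4 → [V1:15 / Q4:20] → V1 (15)
V1 → [Q4:34] → Q4 (34)
Return Q4→00: 33.
Total = 11 + 14 + 7 + 4 + 21 + 15 + 34 + 33 = 139.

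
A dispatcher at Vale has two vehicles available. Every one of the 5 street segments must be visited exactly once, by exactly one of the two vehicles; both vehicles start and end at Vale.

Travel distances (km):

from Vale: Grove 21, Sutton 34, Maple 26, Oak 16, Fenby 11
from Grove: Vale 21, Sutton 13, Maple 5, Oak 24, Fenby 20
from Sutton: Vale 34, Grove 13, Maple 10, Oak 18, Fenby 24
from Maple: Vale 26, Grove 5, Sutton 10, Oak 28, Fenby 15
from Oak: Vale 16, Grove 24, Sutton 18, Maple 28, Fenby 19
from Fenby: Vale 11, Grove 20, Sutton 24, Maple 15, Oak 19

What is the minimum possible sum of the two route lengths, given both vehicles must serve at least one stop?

There are 2^4 − 1 = 15 ways to divide the 5 stops into two non-empty groups. For each, the best each vehicle can do is its own shortest tour through its group:
  {Grove} + {Sutton, Maple, Oak, Fenby}: 42 + 70 = 112
  {Sutton} + {Grove, Maple, Oak, Fenby}: 68 + 71 = 139
  {Grove, Sutton} + {Maple, Oak, Fenby}: 68 + 70 = 138
  {Maple} + {Grove, Sutton, Oak, Fenby}: 52 + 78 = 130
  {Grove, Maple} + {Sutton, Oak, Fenby}: 52 + 69 = 121
  {Sutton, Maple} + {Grove, Oak, Fenby}: 70 + 71 = 141
  … (15 splits in total)
  {Grove, Sutton, Maple, Oak} + {Fenby}: 70 + 22 = 92  ← best
Best: vehicle 1 Vale → Grove → Maple → Sutton → Oak → Vale = 70; vehicle 2 Vale → Fenby → Vale = 22; combined 92.

Minimum combined distance: 92 km.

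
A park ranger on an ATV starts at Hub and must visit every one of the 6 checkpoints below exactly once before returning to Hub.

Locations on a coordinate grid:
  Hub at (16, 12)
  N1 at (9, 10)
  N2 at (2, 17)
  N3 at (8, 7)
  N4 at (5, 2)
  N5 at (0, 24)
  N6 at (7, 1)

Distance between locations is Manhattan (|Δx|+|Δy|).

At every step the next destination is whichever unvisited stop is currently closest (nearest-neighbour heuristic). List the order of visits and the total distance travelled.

At Hub the remaining stops are N1 9, N3 13, N2 19, N6 20, N4 21, N5 28; go to N1.
At N1 the remaining stops are N3 4, N6 11, N4 12, N2 14, N5 23; go to N3.
At N3 the remaining stops are N6 7, N4 8, N2 16, N5 25; go to N6.
At N6 the remaining stops are N4 3, N2 21, N5 30; go to N4.
At N4 the remaining stops are N2 18, N5 27; go to N2.
At N2 the remaining stops are N5 9; go to N5.
Return N5→Hub: 28.
Total = 9 + 4 + 7 + 3 + 18 + 9 + 28 = 78.

78 along Hub → N1 → N3 → N6 → N4 → N2 → N5 → Hub.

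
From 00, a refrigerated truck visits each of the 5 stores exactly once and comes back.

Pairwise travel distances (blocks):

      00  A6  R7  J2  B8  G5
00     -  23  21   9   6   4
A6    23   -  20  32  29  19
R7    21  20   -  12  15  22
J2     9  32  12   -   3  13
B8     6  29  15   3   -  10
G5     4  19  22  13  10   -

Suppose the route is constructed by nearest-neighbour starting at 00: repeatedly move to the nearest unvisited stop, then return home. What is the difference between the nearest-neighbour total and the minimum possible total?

8 blocks longer than the optimal tour.

00: G5=4, B8=6, J2=9, R7=21, A6=23 ⇒ G5
G5: B8=10, J2=13, A6=19, R7=22 ⇒ B8
B8: J2=3, R7=15, A6=29 ⇒ J2
J2: R7=12, A6=32 ⇒ R7
R7: A6=20 ⇒ A6
NN route 00 → G5 → B8 → J2 → R7 → A6 → 00 costs 72.
Optimal: 00 → B8 → J2 → R7 → A6 → G5 → 00 costs 64 (by enumerating all 60 distinct tours).
Excess = 72 − 64 = 8.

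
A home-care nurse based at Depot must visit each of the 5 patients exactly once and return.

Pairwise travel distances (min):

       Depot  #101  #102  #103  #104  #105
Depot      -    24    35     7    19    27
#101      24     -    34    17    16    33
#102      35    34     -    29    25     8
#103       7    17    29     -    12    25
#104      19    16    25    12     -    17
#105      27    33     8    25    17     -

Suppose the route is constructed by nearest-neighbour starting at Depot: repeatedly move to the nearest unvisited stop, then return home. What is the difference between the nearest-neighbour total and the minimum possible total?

Excess over optimum: 11 min.

From Depot: #103=7, #104=19, #101=24, #105=27, #102=35 → choose #103 (7).
From #103: #104=12, #101=17, #105=25, #102=29 → choose #104 (12).
From #104: #101=16, #105=17, #102=25 → choose #101 (16).
From #101: #105=33, #102=34 → choose #105 (33).
From #105: #102=8 → choose #102 (8).
NN route Depot → #103 → #104 → #101 → #105 → #102 → Depot costs 111.
Optimal: Depot → #102 → #105 → #104 → #101 → #103 → Depot costs 100 (by enumerating all 60 distinct tours).
Excess = 111 − 100 = 11.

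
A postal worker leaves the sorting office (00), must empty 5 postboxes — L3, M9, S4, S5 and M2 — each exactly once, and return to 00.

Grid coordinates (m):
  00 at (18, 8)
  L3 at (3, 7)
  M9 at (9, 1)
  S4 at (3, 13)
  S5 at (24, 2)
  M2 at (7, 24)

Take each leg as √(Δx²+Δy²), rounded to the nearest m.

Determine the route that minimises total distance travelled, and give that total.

With 5 stops there are 5!/2 = 60 distinct round trips (a route and its reverse cost the same).
00 → L3 → M9 → S4 → S5 → M2 → 00: 15+8+13+24+28+19 = 107
00 → L3 → M9 → S4 → M2 → S5 → 00: 15+8+13+12+28+8 = 84
00 → L3 → M9 → S5 → S4 → M2 → 00: 15+8+15+24+12+19 = 93
00 → L3 → M9 → S5 → M2 → S4 → 00: 15+8+15+28+12+16 = 94
00 → L3 → M9 → M2 → S4 → S5 → 00: 15+8+23+12+24+8 = 90
00 → L3 → M9 → M2 → S5 → S4 → 00: 15+8+23+28+24+16 = 114
00 → L3 → S4 → M9 → S5 → M2 → 00: 15+6+13+15+28+19 = 96
00 → L3 → S4 → M9 → M2 → S5 → 00: 15+6+13+23+28+8 = 93
00 → L3 → S4 → S5 → M9 → M2 → 00: 15+6+24+15+23+19 = 102
00 → L3 → S4 → S5 → M2 → M9 → 00: 15+6+24+28+23+11 = 107
00 → L3 → S4 → M2 → M9 → S5 → 00: 15+6+12+23+15+8 = 79
00 → L3 → S4 → M2 → S5 → M9 → 00: 15+6+12+28+15+11 = 87
00 → L3 → S5 → M9 → S4 → M2 → 00: 15+22+15+13+12+19 = 96
00 → L3 → S5 → M9 → M2 → S4 → 00: 15+22+15+23+12+16 = 103
… (46 more)
00 → S5 → M9 → L3 → S4 → M2 → 00: 8+15+8+6+12+19 = 68  ← best
The minimum is 68.
One optimal route: 00 → S5 → M9 → L3 → S4 → M2 → 00 (or its reverse).

68 m — the shortest possible round trip.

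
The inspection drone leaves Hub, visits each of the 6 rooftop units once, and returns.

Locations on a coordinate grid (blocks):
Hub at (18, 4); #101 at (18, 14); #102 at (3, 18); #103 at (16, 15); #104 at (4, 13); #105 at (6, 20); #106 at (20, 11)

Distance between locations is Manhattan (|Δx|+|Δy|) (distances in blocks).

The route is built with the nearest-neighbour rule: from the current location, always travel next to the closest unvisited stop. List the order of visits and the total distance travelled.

At Hub the remaining stops are #106 9, #101 10, #103 13, #104 23, #105 28, #102 29; go to #106.
At #106 the remaining stops are #101 5, #103 8, #104 18, #105 23, #102 24; go to #101.
At #101 the remaining stops are #103 3, #104 15, #105 18, #102 19; go to #103.
At #103 the remaining stops are #104 14, #105 15, #102 16; go to #104.
At #104 the remaining stops are #102 6, #105 9; go to #102.
At #102 the remaining stops are #105 5; go to #105.
Return #105→Hub: 28.
Total = 9 + 5 + 3 + 14 + 6 + 5 + 28 = 70.

Total distance 70 blocks via the nearest-neighbour route Hub → #106 → #101 → #103 → #104 → #102 → #105 → Hub.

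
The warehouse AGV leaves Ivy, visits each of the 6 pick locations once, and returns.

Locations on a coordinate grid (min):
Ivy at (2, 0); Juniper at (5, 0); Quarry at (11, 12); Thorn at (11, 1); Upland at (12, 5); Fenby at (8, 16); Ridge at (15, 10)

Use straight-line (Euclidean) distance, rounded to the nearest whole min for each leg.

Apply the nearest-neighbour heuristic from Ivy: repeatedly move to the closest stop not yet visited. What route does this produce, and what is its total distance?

At Ivy the remaining stops are Juniper 3, Thorn 9, Upland 11, Quarry 15, Ridge 16, Fenby 17; go to Juniper.
At Juniper the remaining stops are Thorn 6, Upland 9, Quarry 13, Ridge 14, Fenby 16; go to Thorn.
At Thorn the remaining stops are Upland 4, Ridge 10, Quarry 11, Fenby 15; go to Upland.
At Upland the remaining stops are Ridge 6, Quarry 7, Fenby 12; go to Ridge.
At Ridge the remaining stops are Quarry 4, Fenby 9; go to Quarry.
At Quarry the remaining stops are Fenby 5; go to Fenby.
Return Fenby→Ivy: 17.
Total = 3 + 6 + 4 + 6 + 4 + 5 + 17 = 45.

45 min along Ivy → Juniper → Thorn → Upland → Ridge → Quarry → Fenby → Ivy.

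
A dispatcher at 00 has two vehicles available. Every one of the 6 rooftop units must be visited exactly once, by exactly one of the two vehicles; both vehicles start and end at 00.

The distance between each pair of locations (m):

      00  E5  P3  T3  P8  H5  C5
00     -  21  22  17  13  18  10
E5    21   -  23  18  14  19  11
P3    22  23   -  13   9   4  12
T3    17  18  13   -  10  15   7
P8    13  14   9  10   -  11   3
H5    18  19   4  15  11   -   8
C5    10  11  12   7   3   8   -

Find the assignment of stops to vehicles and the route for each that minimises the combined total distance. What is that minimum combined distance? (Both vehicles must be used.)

There are 2^5 − 1 = 31 ways to divide the 6 stops into two non-empty groups. For each, the best each vehicle can do is its own shortest tour through its group:
  {E5} + {P3, T3, P8, H5, C5}: 42 + 58 = 100
  {P3} + {E5, T3, P8, H5, C5}: 44 + 78 = 122
  {E5, P3} + {T3, P8, H5, C5}: 66 + 56 = 122
  {T3} + {E5, P3, P8, H5, C5}: 34 + 66 = 100
  {E5, T3} + {P3, P8, H5, C5}: 56 + 44 = 100
  {P3, T3} + {E5, P8, H5, C5}: 52 + 64 = 116
  … (31 splits in total)
Best: vehicle 1 00 → E5 → 00 = 42; vehicle 2 00 → T3 → P3 → H5 → P8 → C5 → 00 = 58; combined 100.

Minimum combined distance: 100 m.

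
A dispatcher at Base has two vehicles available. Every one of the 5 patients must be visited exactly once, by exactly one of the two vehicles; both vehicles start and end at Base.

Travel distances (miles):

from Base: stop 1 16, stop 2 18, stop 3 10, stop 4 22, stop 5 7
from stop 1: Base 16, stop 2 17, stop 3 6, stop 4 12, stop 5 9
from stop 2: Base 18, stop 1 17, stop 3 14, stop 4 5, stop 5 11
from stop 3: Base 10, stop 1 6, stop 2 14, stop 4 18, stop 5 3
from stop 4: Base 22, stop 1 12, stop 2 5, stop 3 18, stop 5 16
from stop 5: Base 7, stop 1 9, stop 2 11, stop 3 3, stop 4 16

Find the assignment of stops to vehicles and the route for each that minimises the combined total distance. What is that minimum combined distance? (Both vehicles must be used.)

Minimum combined distance: 65 miles.

Check every non-empty split of the stops between the two vehicles; for each half take its own optimal tour:
  {stop 1} + {stop 2, stop 3, stop 4, stop 5}: 32 + 51 = 83
  {stop 2} + {stop 1, stop 3, stop 4, stop 5}: 36 + 50 = 86
  {stop 1, stop 2} + {stop 3, stop 4, stop 5}: 51 + 50 = 101
  {stop 3} + {stop 1, stop 2, stop 4, stop 5}: 20 + 51 = 71
  {stop 1, stop 3} + {stop 2, stop 4, stop 5}: 32 + 45 = 77
  {stop 2, stop 3} + {stop 1, stop 4, stop 5}: 42 + 50 = 92
  … (15 splits in total)
  {stop 1, stop 2, stop 3, stop 4} + {stop 5}: 51 + 14 = 65  ← best
Best: vehicle 1 Base → stop 2 → stop 4 → stop 1 → stop 3 → Base = 51; vehicle 2 Base → stop 5 → Base = 14; combined 65.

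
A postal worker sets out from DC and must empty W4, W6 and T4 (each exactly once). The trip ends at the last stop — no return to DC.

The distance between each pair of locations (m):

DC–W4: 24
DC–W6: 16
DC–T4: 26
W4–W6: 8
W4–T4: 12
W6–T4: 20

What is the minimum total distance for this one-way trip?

Shortest open route: 36 m.

There are 3! = 6 possible orderings.
DC→W4→W6→T4: 24+8+20 = 52
DC→W4→T4→W6: 24+12+20 = 56
DC→W6→W4→T4: 16+8+12 = 36
DC→W6→T4→W4: 16+20+12 = 48
DC→T4→W4→W6: 26+12+8 = 46
DC→T4→W6→W4: 26+20+8 = 54
The minimum is 36.
One shortest path: DC → W6 → W4 → T4.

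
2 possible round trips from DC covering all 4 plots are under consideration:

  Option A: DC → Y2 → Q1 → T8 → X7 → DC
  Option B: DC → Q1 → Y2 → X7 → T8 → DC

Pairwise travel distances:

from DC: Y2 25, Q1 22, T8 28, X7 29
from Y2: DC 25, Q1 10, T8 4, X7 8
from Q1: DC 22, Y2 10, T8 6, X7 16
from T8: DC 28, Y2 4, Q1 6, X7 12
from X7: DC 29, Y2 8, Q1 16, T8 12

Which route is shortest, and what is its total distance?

Option A: 25 + 10 + 6 + 12 + 29 = 82
Option B: 22 + 10 + 8 + 12 + 28 = 80

80 — Option B is the shortest.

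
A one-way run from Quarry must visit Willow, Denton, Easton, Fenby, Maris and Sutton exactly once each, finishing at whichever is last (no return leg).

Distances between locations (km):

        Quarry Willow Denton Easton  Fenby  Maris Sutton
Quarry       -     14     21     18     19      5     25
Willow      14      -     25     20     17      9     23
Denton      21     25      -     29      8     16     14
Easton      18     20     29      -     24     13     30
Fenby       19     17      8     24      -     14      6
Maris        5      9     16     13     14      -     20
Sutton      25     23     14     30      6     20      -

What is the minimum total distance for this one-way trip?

Shortest open route: 75 km.

There are 6! = 720 possible orderings.
Quarry → Willow → Denton → Easton → Fenby → Maris → Sutton: 14+25+29+24+14+20 = 126
Quarry → Willow → Denton → Easton → Fenby → Sutton → Maris: 14+25+29+24+6+20 = 118
Quarry → Willow → Denton → Easton → Maris → Fenby → Sutton: 14+25+29+13+14+6 = 101
Quarry → Willow → Denton → Easton → Maris → Sutton → Fenby: 14+25+29+13+20+6 = 107
Quarry → Willow → Denton → Easton → Sutton → Fenby → Maris: 14+25+29+30+6+14 = 118
Quarry → Willow → Denton → Easton → Sutton → Maris → Fenby: 14+25+29+30+20+14 = 132
Quarry → Willow → Denton → Fenby → Easton → Maris → Sutton: 14+25+8+24+13+20 = 104
Quarry → Willow → Denton → Fenby → Easton → Sutton → Maris: 14+25+8+24+30+20 = 121
… (712 more)
Quarry → Maris → Easton → Willow → Fenby → Sutton → Denton: 5+13+20+17+6+14 = 75  ← best
The minimum is 75.
One shortest path: Quarry → Maris → Easton → Willow → Fenby → Sutton → Denton.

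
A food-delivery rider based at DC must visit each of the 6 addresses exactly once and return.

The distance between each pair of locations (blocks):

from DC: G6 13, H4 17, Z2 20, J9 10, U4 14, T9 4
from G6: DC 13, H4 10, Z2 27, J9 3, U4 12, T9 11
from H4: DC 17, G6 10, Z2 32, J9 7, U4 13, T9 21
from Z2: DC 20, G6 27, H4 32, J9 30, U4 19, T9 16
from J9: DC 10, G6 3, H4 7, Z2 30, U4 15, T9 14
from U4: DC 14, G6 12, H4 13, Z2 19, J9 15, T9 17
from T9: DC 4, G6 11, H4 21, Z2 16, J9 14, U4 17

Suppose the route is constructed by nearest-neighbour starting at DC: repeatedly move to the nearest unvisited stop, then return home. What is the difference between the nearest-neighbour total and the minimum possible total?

Excess over optimum: 2 blocks.

From DC: T9=4, J9=10, G6=13, U4=14, H4=17, Z2=20 → choose T9 (4).
From T9: G6=11, J9=14, Z2=16, U4=17, H4=21 → choose G6 (11).
From G6: J9=3, H4=10, U4=12, Z2=27 → choose J9 (3).
From J9: H4=7, U4=15, Z2=30 → choose H4 (7).
From H4: U4=13, Z2=32 → choose U4 (13).
From U4: Z2=19 → choose Z2 (19).
NN route DC → T9 → G6 → J9 → H4 → U4 → Z2 → DC costs 77.
Optimal: DC → G6 → J9 → H4 → U4 → Z2 → T9 → DC costs 75 (by enumerating all 360 distinct tours).
Excess = 77 − 75 = 2.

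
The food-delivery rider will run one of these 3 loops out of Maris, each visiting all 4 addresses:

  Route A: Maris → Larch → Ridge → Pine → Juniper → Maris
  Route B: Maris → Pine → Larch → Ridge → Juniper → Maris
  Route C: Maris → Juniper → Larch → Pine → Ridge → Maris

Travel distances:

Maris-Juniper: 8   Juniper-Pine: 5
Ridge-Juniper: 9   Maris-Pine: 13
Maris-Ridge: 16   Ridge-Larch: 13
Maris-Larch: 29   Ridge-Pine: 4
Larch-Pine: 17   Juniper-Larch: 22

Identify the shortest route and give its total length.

Route A: 29 + 13 + 4 + 5 + 8 = 59
Route B: 13 + 17 + 13 + 9 + 8 = 60
Route C: 8 + 22 + 17 + 4 + 16 = 67

59 — Route A is the shortest.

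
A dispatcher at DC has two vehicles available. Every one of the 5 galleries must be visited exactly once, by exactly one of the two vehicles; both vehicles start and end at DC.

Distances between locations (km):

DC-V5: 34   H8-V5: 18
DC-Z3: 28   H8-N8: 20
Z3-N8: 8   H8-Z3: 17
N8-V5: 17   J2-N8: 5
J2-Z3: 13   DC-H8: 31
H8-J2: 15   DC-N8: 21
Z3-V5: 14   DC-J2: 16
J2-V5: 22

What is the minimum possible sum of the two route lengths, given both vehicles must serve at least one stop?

124 km — the smallest possible combined total.

Check every non-empty split of the stops between the two vehicles; for each half take its own optimal tour:
  {H8} + {J2, Z3, N8, V5}: 62 + 77 = 139
  {J2} + {H8, Z3, N8, V5}: 32 + 92 = 124
  {H8, J2} + {Z3, N8, V5}: 62 + 77 = 139
  {Z3} + {H8, J2, N8, V5}: 56 + 87 = 143
  {H8, Z3} + {J2, N8, V5}: 76 + 72 = 148
  {J2, Z3} + {H8, N8, V5}: 57 + 87 = 144
  … (15 splits in total)
Best: vehicle 1 DC → J2 → DC = 32; vehicle 2 DC → H8 → V5 → Z3 → N8 → DC = 92; combined 124.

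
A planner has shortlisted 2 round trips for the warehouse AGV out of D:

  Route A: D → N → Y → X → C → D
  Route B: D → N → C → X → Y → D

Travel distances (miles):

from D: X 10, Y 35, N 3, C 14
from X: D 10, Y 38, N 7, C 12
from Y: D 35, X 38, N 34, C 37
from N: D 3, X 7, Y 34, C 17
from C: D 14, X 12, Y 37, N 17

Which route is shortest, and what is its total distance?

Shortest is Route A, total 101 miles.

Route A: 3 + 34 + 38 + 12 + 14 = 101
Route B: 3 + 17 + 12 + 38 + 35 = 105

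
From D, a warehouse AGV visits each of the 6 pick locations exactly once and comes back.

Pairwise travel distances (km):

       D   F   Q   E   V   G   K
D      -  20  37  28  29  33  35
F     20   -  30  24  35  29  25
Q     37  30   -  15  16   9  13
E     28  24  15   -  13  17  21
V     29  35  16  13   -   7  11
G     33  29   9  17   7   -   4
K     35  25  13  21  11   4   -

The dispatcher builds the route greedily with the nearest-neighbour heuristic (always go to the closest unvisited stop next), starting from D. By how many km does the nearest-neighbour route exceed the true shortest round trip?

From D: F=20, E=28, V=29, G=33, K=35, Q=37 → choose F (20).
From F: E=24, K=25, G=29, Q=30, V=35 → choose E (24).
From E: V=13, Q=15, G=17, K=21 → choose V (13).
From V: G=7, K=11, Q=16 → choose G (7).
From G: K=4, Q=9 → choose K (4).
From K: Q=13 → choose Q (13).
NN route D → F → E → V → G → K → Q → D costs 118.
Optimal: D → F → E → Q → G → K → V → D costs 112 (by enumerating all 360 distinct tours).
Excess = 118 − 112 = 6.

Excess over optimum: 6 km.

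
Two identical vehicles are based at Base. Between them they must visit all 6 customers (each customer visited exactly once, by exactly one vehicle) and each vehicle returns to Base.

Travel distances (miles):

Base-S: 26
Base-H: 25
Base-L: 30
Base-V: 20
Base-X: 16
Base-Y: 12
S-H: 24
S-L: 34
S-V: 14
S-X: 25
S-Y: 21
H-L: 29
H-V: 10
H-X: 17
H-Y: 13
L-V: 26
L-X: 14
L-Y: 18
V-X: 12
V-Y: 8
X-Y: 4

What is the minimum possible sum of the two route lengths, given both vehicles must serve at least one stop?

There are 2^5 − 1 = 31 ways to divide the 6 stops into two non-empty groups. For each, the best each vehicle can do is its own shortest tour through its group:
  {S} + {H, L, V, X, Y}: 52 + 89 = 141
  {H} + {S, L, V, X, Y}: 50 + 96 = 146
  {S, H} + {L, V, X, Y}: 75 + 76 = 151
  {L} + {S, H, V, X, Y}: 60 + 83 = 143
  {S, L} + {H, V, X, Y}: 90 + 63 = 153
  {H, L} + {S, V, X, Y}: 84 + 68 = 152
  … (31 splits in total)
  {S, H, L, V, X} + {Y}: 109 + 24 = 133  ← best
Best: vehicle 1 Base → S → V → H → L → X → Base = 109; vehicle 2 Base → Y → Base = 24; combined 133.

Minimum combined distance: 133 miles.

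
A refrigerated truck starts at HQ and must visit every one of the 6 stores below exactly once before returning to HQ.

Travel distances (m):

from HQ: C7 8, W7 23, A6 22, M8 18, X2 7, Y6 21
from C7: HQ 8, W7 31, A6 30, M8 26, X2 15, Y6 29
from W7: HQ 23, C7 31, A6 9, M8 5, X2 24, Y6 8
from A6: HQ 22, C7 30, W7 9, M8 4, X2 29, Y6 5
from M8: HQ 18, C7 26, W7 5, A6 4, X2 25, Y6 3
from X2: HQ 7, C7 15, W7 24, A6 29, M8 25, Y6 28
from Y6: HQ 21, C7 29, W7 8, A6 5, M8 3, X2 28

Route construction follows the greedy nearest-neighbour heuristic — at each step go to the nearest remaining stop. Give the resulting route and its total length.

At HQ the remaining stops are X2 7, C7 8, M8 18, Y6 21, A6 22, W7 23; go to X2.
At X2 the remaining stops are C7 15, W7 24, M8 25, Y6 28, A6 29; go to C7.
At C7 the remaining stops are M8 26, Y6 29, A6 30, W7 31; go to M8.
At M8 the remaining stops are Y6 3, A6 4, W7 5; go to Y6.
At Y6 the remaining stops are A6 5, W7 8; go to A6.
At A6 the remaining stops are W7 9; go to W7.
Return W7→HQ: 23.
Total = 7 + 15 + 26 + 3 + 5 + 9 + 23 = 88.

Nearest-neighbour total = 88 m; route HQ → X2 → C7 → M8 → Y6 → A6 → W7 → HQ.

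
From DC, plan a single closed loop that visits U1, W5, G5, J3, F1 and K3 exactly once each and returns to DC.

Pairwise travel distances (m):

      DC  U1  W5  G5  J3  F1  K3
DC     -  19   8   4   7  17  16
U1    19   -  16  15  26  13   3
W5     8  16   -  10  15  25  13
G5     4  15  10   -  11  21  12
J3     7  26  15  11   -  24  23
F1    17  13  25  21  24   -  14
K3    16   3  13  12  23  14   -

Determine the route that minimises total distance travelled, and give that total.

Shortest round trip = 74 m.

DC→U1→W5→G5→J3→F1→K3→DC: 19+16+10+11+24+14+16 = 110
DC→U1→W5→G5→J3→K3→F1→DC: 19+16+10+11+23+14+17 = 110
DC→U1→W5→G5→F1→J3→K3→DC: 19+16+10+21+24+23+16 = 129
DC→U1→W5→G5→F1→K3→J3→DC: 19+16+10+21+14+23+7 = 110
DC→U1→W5→G5→K3→J3→F1→DC: 19+16+10+12+23+24+17 = 121
DC→U1→W5→G5→K3→F1→J3→DC: 19+16+10+12+14+24+7 = 102
DC→U1→W5→J3→G5→F1→K3→DC: 19+16+15+11+21+14+16 = 112
DC→U1→W5→J3→G5→K3→F1→DC: 19+16+15+11+12+14+17 = 104
… (352 more)
DC→G5→W5→K3→U1→F1→J3→DC: 4+10+13+3+13+24+7 = 74  ← best
The minimum is 74.
One optimal route: DC → G5 → W5 → K3 → U1 → F1 → J3 → DC (or its reverse).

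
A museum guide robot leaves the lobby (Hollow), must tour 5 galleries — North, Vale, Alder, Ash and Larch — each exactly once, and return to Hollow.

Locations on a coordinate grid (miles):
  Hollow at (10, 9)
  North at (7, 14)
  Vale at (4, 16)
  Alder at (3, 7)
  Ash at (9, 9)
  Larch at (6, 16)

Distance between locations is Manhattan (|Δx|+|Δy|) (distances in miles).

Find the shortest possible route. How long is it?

There are 60 distinct closed tours to check (reversals are equivalent).
Hollow - North - Vale - Alder - Ash - Larch - Hollow: 8+5+10+8+10+11 = 52
Hollow - North - Vale - Alder - Larch - Ash - Hollow: 8+5+10+12+10+1 = 46
Hollow - North - Vale - Ash - Alder - Larch - Hollow: 8+5+12+8+12+11 = 56
Hollow - North - Vale - Ash - Larch - Alder - Hollow: 8+5+12+10+12+9 = 56
Hollow - North - Vale - Larch - Alder - Ash - Hollow: 8+5+2+12+8+1 = 36
Hollow - North - Vale - Larch - Ash - Alder - Hollow: 8+5+2+10+8+9 = 42
Hollow - North - Alder - Vale - Ash - Larch - Hollow: 8+11+10+12+10+11 = 62
Hollow - North - Alder - Vale - Larch - Ash - Hollow: 8+11+10+2+10+1 = 42
Hollow - North - Alder - Ash - Vale - Larch - Hollow: 8+11+8+12+2+11 = 52
Hollow - North - Alder - Ash - Larch - Vale - Hollow: 8+11+8+10+2+13 = 52
Hollow - North - Alder - Larch - Vale - Ash - Hollow: 8+11+12+2+12+1 = 46
Hollow - North - Alder - Larch - Ash - Vale - Hollow: 8+11+12+10+12+13 = 66
Hollow - North - Ash - Vale - Alder - Larch - Hollow: 8+7+12+10+12+11 = 60
Hollow - North - Ash - Vale - Larch - Alder - Hollow: 8+7+12+2+12+9 = 50
… (46 more)
Hollow - North - Larch - Vale - Alder - Ash - Hollow: 8+3+2+10+8+1 = 32  ← best
The minimum is 32.
One optimal route: Hollow → North → Larch → Vale → Alder → Ash → Hollow (or its reverse).

32 miles — the shortest possible round trip.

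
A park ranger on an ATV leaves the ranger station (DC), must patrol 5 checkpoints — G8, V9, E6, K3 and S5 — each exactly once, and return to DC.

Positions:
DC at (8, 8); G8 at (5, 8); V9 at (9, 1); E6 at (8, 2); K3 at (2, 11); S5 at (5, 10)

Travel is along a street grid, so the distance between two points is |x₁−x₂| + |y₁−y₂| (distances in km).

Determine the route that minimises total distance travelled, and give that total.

DC - G8 - V9 - E6 - K3 - S5 - DC: 3+11+2+15+4+5 = 40
DC - G8 - V9 - E6 - S5 - K3 - DC: 3+11+2+11+4+9 = 40
DC - G8 - V9 - K3 - E6 - S5 - DC: 3+11+17+15+11+5 = 62
DC - G8 - V9 - K3 - S5 - E6 - DC: 3+11+17+4+11+6 = 52
DC - G8 - V9 - S5 - E6 - K3 - DC: 3+11+13+11+15+9 = 62
DC - G8 - V9 - S5 - K3 - E6 - DC: 3+11+13+4+15+6 = 52
DC - G8 - E6 - V9 - K3 - S5 - DC: 3+9+2+17+4+5 = 40
DC - G8 - E6 - V9 - S5 - K3 - DC: 3+9+2+13+4+9 = 40
DC - G8 - E6 - K3 - V9 - S5 - DC: 3+9+15+17+13+5 = 62
DC - G8 - E6 - K3 - S5 - V9 - DC: 3+9+15+4+13+8 = 52
DC - G8 - E6 - S5 - V9 - K3 - DC: 3+9+11+13+17+9 = 62
DC - G8 - E6 - S5 - K3 - V9 - DC: 3+9+11+4+17+8 = 52
DC - G8 - K3 - V9 - E6 - S5 - DC: 3+6+17+2+11+5 = 44
DC - G8 - K3 - V9 - S5 - E6 - DC: 3+6+17+13+11+6 = 56
… (46 more)
DC - G8 - K3 - S5 - V9 - E6 - DC: 3+6+4+13+2+6 = 34  ← best
The minimum is 34.
One optimal route: DC → G8 → K3 → S5 → V9 → E6 → DC (or its reverse).

34 km — the shortest possible round trip.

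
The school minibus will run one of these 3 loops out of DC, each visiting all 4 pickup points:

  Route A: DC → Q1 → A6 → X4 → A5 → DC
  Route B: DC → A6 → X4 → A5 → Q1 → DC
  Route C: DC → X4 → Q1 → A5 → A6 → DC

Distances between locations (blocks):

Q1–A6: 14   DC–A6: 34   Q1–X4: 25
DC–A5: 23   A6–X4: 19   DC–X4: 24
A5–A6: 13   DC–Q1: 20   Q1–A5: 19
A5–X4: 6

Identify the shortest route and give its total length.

Shortest is Route A, total 82 blocks.

Route A: 20 + 14 + 19 + 6 + 23 = 82
Route B: 34 + 19 + 6 + 19 + 20 = 98
Route C: 24 + 25 + 19 + 13 + 34 = 115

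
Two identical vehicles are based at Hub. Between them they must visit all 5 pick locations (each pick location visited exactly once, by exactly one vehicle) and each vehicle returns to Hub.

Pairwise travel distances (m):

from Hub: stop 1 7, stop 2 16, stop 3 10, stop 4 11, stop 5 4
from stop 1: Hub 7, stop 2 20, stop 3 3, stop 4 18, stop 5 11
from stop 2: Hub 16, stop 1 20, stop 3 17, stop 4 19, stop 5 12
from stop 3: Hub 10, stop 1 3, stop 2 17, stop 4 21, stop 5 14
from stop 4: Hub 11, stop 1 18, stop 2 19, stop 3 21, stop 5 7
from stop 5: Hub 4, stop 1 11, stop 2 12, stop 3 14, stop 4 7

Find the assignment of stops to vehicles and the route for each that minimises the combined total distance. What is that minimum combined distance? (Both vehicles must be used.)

Minimum combined distance: 65 m.

There are 2^4 − 1 = 15 ways to divide the 5 stops into two non-empty groups. For each, the best each vehicle can do is its own shortest tour through its group:
  {stop 1} + {stop 2, stop 3, stop 4, stop 5}: 14 + 57 = 71
  {stop 2} + {stop 1, stop 3, stop 4, stop 5}: 32 + 42 = 74
  {stop 1, stop 2} + {stop 3, stop 4, stop 5}: 43 + 42 = 85
  {stop 3} + {stop 1, stop 2, stop 4, stop 5}: 20 + 57 = 77
  {stop 1, stop 3} + {stop 2, stop 4, stop 5}: 20 + 46 = 66
  {stop 2, stop 3} + {stop 1, stop 4, stop 5}: 43 + 36 = 79
  … (15 splits in total)
  {stop 1, stop 2, stop 3} + {stop 4, stop 5}: 43 + 22 = 65  ← best
Best: vehicle 1 Hub → stop 1 → stop 3 → stop 2 → Hub = 43; vehicle 2 Hub → stop 4 → stop 5 → Hub = 22; combined 65.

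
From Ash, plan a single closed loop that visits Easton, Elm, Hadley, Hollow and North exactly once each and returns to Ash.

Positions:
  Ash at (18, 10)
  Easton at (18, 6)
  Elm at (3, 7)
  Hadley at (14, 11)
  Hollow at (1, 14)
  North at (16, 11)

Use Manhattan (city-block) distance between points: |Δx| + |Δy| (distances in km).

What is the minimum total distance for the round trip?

With 5 stops there are 5!/2 = 60 distinct round trips (a route and its reverse cost the same).
Ash - Easton - Elm - Hadley - Hollow - North - Ash: 4+16+15+16+18+3 = 72
Ash - Easton - Elm - Hadley - North - Hollow - Ash: 4+16+15+2+18+21 = 76
Ash - Easton - Elm - Hollow - Hadley - North - Ash: 4+16+9+16+2+3 = 50
Ash - Easton - Elm - Hollow - North - Hadley - Ash: 4+16+9+18+2+5 = 54
Ash - Easton - Elm - North - Hadley - Hollow - Ash: 4+16+17+2+16+21 = 76
Ash - Easton - Elm - North - Hollow - Hadley - Ash: 4+16+17+18+16+5 = 76
Ash - Easton - Hadley - Elm - Hollow - North - Ash: 4+9+15+9+18+3 = 58
Ash - Easton - Hadley - Elm - North - Hollow - Ash: 4+9+15+17+18+21 = 84
Ash - Easton - Hadley - Hollow - Elm - North - Ash: 4+9+16+9+17+3 = 58
Ash - Easton - Hadley - Hollow - North - Elm - Ash: 4+9+16+18+17+18 = 82
Ash - Easton - Hadley - North - Elm - Hollow - Ash: 4+9+2+17+9+21 = 62
Ash - Easton - Hadley - North - Hollow - Elm - Ash: 4+9+2+18+9+18 = 60
Ash - Easton - Hollow - Elm - Hadley - North - Ash: 4+25+9+15+2+3 = 58
Ash - Easton - Hollow - Elm - North - Hadley - Ash: 4+25+9+17+2+5 = 62
… (46 more)
The minimum is 50.
One optimal route: Ash → Easton → Elm → Hollow → Hadley → North → Ash (or its reverse).

Shortest round trip = 50 km.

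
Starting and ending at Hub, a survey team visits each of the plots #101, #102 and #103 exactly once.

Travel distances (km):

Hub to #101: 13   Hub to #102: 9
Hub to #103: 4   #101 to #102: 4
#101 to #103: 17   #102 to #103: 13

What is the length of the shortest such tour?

Shortest round trip = 34 km.

With 3 stops there are 3!/2 = 3 distinct round trips (a route and its reverse cost the same).
Hub - #101 - #102 - #103 - Hub: 13+4+13+4 = 34
Hub - #101 - #103 - #102 - Hub: 13+17+13+9 = 52
Hub - #102 - #101 - #103 - Hub: 9+4+17+4 = 34
The minimum is 34.
One optimal route: Hub → #101 → #102 → #103 → Hub (or its reverse).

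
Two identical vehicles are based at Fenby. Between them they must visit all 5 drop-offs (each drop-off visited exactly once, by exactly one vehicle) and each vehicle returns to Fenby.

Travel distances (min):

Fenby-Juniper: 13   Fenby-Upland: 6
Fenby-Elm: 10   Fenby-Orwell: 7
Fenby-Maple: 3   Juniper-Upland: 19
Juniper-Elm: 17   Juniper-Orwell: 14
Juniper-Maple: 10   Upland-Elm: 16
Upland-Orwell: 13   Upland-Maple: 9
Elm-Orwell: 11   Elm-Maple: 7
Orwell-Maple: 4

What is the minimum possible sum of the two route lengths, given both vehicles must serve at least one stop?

60 min — the smallest possible combined total.

Try each way of splitting the stops between the two vehicles (each non-empty) and, for each split, find the best tour for each vehicle:
  {Juniper} + {Upland, Elm, Orwell, Maple}: 26 + 40 = 66
  {Upland} + {Juniper, Elm, Orwell, Maple}: 12 + 48 = 60
  {Juniper, Upland} + {Elm, Orwell, Maple}: 38 + 28 = 66
  {Elm} + {Juniper, Upland, Orwell, Maple}: 20 + 46 = 66
  {Juniper, Elm} + {Upland, Orwell, Maple}: 40 + 26 = 66
  {Upland, Elm} + {Juniper, Orwell, Maple}: 32 + 34 = 66
  … (15 splits in total)
Best: vehicle 1 Fenby → Upland → Fenby = 12; vehicle 2 Fenby → Juniper → Elm → Orwell → Maple → Fenby = 48; combined 60.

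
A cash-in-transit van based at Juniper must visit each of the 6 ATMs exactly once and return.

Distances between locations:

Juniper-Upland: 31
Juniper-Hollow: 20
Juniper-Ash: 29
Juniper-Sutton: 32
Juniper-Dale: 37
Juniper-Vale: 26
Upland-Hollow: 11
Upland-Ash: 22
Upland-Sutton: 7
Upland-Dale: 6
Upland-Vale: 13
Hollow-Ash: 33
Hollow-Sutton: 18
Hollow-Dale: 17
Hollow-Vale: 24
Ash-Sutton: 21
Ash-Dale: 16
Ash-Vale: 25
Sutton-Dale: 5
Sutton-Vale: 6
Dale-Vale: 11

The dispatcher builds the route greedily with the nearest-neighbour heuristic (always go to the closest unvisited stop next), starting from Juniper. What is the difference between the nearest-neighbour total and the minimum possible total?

Excess over optimum: 2.

From Juniper: Hollow=20, Vale=26, Ash=29, Upland=31, Sutton=32, Dale=37 → choose Hollow (20).
From Hollow: Upland=11, Dale=17, Sutton=18, Vale=24, Ash=33 → choose Upland (11).
From Upland: Dale=6, Sutton=7, Vale=13, Ash=22 → choose Dale (6).
From Dale: Sutton=5, Vale=11, Ash=16 → choose Sutton (5).
From Sutton: Vale=6, Ash=21 → choose Vale (6).
From Vale: Ash=25 → choose Ash (25).
NN route Juniper → Hollow → Upland → Dale → Sutton → Vale → Ash → Juniper costs 102.
Optimal: Juniper → Hollow → Upland → Sutton → Vale → Dale → Ash → Juniper costs 100 (by enumerating all 360 distinct tours).
Excess = 102 − 100 = 2.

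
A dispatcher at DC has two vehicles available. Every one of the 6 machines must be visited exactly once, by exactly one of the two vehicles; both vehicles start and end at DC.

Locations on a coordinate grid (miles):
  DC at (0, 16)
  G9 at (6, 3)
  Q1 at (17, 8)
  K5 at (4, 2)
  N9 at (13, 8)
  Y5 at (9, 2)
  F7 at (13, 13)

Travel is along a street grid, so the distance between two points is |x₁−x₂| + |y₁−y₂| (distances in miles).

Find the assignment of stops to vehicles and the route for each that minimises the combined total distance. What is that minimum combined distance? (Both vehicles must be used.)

There are 2^5 − 1 = 31 ways to divide the 6 stops into two non-empty groups. For each, the best each vehicle can do is its own shortest tour through its group:
  {G9} + {Q1, K5, N9, Y5, F7}: 38 + 62 = 100
  {Q1} + {G9, K5, N9, Y5, F7}: 50 + 56 = 106
  {G9, Q1} + {K5, N9, Y5, F7}: 60 + 54 = 114
  {K5} + {G9, Q1, N9, Y5, F7}: 36 + 62 = 98
  {G9, K5} + {Q1, N9, Y5, F7}: 40 + 62 = 102
  {Q1, K5} + {G9, N9, Y5, F7}: 62 + 54 = 116
  … (31 splits in total)
  {G9, K5, Y5} + {Q1, N9, F7}: 46 + 50 = 96  ← best
Best: vehicle 1 DC → G9 → Y5 → K5 → DC = 46; vehicle 2 DC → Q1 → N9 → F7 → DC = 50; combined 96.

Minimum combined distance: 96 miles.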